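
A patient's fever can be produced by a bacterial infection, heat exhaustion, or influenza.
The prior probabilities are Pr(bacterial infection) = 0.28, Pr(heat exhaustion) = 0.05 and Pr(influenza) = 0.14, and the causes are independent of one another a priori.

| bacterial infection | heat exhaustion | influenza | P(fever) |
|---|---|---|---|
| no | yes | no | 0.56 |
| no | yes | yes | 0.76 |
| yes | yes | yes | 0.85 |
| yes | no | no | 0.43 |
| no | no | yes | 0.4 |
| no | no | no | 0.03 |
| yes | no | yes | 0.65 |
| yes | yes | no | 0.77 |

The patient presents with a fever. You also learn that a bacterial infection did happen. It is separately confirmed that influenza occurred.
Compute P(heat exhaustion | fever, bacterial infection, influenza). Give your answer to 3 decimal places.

P(heat exhaustion | fever, bacterial infection, influenza) ≈ 0.064

P(fever | bacterial infection, influenza) = 0.65·0.95 + 0.85·0.05 = 0.617500 + 0.042500 = 0.660000
The heat exhaustion-present share is 0.85·0.05 = 0.042500.
Hence the posterior is 0.042500/0.660000 ≈ 0.064.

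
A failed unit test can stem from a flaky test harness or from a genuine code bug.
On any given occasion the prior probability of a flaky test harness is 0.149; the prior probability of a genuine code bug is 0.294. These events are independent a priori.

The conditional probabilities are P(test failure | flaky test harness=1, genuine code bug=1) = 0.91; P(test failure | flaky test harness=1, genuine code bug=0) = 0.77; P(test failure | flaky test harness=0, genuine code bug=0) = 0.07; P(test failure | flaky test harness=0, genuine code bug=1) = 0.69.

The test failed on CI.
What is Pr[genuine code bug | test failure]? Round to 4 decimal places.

Weight on genuine code bug=true, given the evidence: 0.172634 + 0.039863 = 0.212497
The normalizing constant is 0.07·0.851·0.706 + 0.69·0.851·0.294 + 0.77·0.149·0.706 + 0.91·0.149·0.294 = 0.335552
P(genuine code bug | test failure) = 0.212497/0.335552 ≈ 0.6333

Pr[genuine code bug | test failure] ≈ 0.6333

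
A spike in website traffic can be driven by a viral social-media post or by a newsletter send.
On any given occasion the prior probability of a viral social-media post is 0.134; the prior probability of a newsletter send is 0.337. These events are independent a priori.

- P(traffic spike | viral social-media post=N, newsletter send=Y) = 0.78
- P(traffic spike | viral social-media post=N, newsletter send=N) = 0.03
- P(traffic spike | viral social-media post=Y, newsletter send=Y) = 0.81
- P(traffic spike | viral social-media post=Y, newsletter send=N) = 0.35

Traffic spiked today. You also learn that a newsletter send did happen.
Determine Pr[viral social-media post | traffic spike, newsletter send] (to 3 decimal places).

Pr[viral social-media post | traffic spike, newsletter send] ≈ 0.138

Weight on viral social-media post=true, given the evidence: 0.81*0.134 = 0.108540
The normalizing constant is 0.78*0.866 + 0.81*0.134 = 0.784020
Posterior = 0.108540 / 0.784020 ≈ 0.138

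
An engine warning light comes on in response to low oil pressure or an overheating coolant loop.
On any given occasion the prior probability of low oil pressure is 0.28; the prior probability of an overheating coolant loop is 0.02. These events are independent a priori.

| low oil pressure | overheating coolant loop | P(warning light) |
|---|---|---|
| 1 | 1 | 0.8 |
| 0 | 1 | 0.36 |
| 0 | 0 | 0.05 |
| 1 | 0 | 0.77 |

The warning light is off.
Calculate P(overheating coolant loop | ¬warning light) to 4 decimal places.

P(overheating coolant loop | ¬warning light) ≈ 0.0139

By total probability over the 4 (low oil pressure, overheating coolant loop) configurations:
  P(¬warning light) = 0.95·0.72·0.98 + 0.64·0.72·0.02 + 0.23·0.28·0.98 + 0.2·0.28·0.02
        = 0.670320 + 0.009216 + 0.063112 + 0.001120 = 0.743768
The terms with overheating coolant loop present sum to 0.010336, so
  P(overheating coolant loop | ¬warning light) = 0.010336 / 0.743768 ≈ 0.0139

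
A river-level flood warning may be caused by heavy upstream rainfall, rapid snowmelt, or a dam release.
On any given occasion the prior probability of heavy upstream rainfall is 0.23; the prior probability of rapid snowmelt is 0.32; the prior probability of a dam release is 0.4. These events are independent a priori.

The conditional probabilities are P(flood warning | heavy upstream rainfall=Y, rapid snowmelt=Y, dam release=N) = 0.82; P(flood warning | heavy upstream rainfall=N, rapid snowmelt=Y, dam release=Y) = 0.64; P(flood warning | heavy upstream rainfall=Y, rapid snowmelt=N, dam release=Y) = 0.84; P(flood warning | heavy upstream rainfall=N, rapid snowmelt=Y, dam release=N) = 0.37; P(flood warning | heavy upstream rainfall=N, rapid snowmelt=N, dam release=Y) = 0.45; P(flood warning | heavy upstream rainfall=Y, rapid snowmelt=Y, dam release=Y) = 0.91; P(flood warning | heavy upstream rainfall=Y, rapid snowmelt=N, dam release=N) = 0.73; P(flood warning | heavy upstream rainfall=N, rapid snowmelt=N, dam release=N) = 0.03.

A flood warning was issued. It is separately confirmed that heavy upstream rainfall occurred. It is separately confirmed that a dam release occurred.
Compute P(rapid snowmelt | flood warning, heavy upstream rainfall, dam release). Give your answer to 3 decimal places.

P(rapid snowmelt | flood warning, heavy upstream rainfall, dam release) ≈ 0.338

P(flood warning | heavy upstream rainfall, dam release) = 0.84·0.68 + 0.91·0.32 = 0.571200 + 0.291200 = 0.862400
The rapid snowmelt-present share is 0.91·0.32 = 0.291200.
So P(rapid snowmelt | flood warning, heavy upstream rainfall, dam release) = 0.291200/0.862400 ≈ 0.338.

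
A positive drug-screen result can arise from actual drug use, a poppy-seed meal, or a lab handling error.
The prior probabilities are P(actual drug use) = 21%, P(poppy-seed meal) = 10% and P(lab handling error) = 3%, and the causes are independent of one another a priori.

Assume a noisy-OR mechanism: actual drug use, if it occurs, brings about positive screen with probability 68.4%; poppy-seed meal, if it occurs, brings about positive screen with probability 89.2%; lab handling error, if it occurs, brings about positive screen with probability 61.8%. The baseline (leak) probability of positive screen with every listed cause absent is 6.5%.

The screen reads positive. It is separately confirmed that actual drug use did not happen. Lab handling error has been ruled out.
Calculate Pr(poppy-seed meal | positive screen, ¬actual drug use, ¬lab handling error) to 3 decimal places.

Pr(poppy-seed meal | positive screen, ¬actual drug use, ¬lab handling error) ≈ 0.606

Under noisy-OR, P(positive screen | causes) = 1 − (1−0.065)·∏(1−qᵢ) over the active causes.
By total probability over both values of poppy-seed meal:
  P(positive screen | ¬actual drug use, ¬lab handling error) = 0.065*0.9 + 0.89902*0.1
        = 0.058500 + 0.089902 = 0.148402
Keeping only the poppy-seed meal-present terms gives 0.089902, so
  P(poppy-seed meal | positive screen, ¬actual drug use, ¬lab handling error) = 0.089902 / 0.148402 ≈ 0.606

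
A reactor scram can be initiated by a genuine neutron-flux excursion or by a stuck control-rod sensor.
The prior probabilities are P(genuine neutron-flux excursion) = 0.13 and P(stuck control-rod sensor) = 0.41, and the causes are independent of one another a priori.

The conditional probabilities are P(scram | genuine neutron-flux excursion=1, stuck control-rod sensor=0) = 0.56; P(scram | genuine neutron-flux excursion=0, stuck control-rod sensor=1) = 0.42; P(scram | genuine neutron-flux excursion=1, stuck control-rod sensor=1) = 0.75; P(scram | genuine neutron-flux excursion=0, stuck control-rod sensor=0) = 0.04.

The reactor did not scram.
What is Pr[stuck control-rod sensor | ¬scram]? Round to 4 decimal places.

Pr[stuck control-rod sensor | ¬scram] ≈ 0.2949

Weight on stuck control-rod sensor=true, given the evidence: 0.206886 + 0.013325 = 0.220211
Normalizer over all consistent configurations: 0.96×0.87×0.59 + 0.58×0.87×0.41 + 0.44×0.13×0.59 + 0.25×0.13×0.41 = 0.746727
P(stuck control-rod sensor | ¬scram) = 0.220211/0.746727 ≈ 0.2949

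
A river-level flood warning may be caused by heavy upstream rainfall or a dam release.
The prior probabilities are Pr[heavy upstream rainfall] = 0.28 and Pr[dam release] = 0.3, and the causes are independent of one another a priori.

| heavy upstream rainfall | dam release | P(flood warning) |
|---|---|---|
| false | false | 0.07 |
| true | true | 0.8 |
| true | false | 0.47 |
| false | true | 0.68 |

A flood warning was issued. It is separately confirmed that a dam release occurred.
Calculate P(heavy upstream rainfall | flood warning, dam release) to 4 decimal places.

P(heavy upstream rainfall | flood warning, dam release) ≈ 0.3139

Numerator (weight on configurations with heavy upstream rainfall): 0.8*0.28 = 0.224000
Normalizer over all consistent configurations: 0.68*0.72 + 0.8*0.28 = 0.713600
Posterior = 0.224000 / 0.713600 ≈ 0.3139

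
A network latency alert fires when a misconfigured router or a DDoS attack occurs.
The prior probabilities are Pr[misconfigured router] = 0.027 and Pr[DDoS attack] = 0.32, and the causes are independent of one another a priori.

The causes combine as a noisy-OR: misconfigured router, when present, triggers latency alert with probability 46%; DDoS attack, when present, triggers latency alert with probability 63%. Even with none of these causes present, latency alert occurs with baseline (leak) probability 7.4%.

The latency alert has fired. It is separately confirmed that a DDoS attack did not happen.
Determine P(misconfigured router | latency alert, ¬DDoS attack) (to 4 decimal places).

Under noisy-OR, P(latency alert | causes) = 1 − (1−0.074)·∏(1−qᵢ) over the active causes.
Numerator (weight on configurations with misconfigured router): 0.49996*0.027 = 0.013499
Denominator P(latency alert | ¬DDoS attack): 0.074*0.973 + 0.49996*0.027 = 0.085501
P(misconfigured router | latency alert, ¬DDoS attack) = 0.013499/0.085501 ≈ 0.1579

P(misconfigured router | latency alert, ¬DDoS attack) ≈ 0.1579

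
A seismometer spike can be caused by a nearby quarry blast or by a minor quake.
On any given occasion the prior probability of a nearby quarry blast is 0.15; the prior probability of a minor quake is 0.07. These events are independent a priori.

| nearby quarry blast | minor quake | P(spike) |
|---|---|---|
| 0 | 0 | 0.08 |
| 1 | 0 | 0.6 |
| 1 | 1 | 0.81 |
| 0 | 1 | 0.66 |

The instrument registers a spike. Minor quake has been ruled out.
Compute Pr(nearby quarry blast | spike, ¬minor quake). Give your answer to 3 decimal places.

Pr(nearby quarry blast | spike, ¬minor quake) ≈ 0.570

P(spike | ¬minor quake) = 0.08*0.85 + 0.6*0.15 = 0.068000 + 0.090000 = 0.158000
Restricting to configurations with nearby quarry blast present: 0.6*0.15 = 0.090000.
P(nearby quarry blast | spike, ¬minor quake) = 0.090000 / 0.158000 ≈ 0.570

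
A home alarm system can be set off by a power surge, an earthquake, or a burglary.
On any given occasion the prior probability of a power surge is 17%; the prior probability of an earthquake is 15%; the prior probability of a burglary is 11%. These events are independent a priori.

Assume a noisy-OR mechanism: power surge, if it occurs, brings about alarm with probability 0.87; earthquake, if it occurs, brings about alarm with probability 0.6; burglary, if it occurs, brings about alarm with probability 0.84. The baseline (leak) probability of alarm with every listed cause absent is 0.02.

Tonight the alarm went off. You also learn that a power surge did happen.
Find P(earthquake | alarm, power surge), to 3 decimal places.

Under noisy-OR, P(alarm | causes) = 1 − (1−0.02)·∏(1−qᵢ) over the active causes.
Weight on earthquake=true, given the evidence: 0.126697 + 0.016365 = 0.143062
Denominator P(alarm | power surge): 0.8726*0.85*0.89 + 0.979616*0.85*0.11 + 0.94904*0.15*0.89 + 0.991846*0.15*0.11 = 0.894778
P(earthquake | alarm, power surge) = 0.143062/0.894778 ≈ 0.160

P(earthquake | alarm, power surge) ≈ 0.160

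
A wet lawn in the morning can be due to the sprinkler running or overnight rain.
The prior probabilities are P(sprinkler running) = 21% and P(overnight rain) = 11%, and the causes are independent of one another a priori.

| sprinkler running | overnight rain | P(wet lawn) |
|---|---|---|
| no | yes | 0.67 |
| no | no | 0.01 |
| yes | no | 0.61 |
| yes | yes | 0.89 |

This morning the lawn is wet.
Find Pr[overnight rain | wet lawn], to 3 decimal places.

Pr[overnight rain | wet lawn] ≈ 0.394

P(wet lawn) = 0.01·0.79·0.89 + 0.67·0.79·0.11 + 0.61·0.21·0.89 + 0.89·0.21·0.11 = 0.007031 + 0.058223 + 0.114009 + 0.020559 = 0.199822
Of this, 0.078782 comes from 0.058223 + 0.020559 (the overnight rain=true cases).
So P(overnight rain | wet lawn) = 0.078782/0.199822 ≈ 0.394.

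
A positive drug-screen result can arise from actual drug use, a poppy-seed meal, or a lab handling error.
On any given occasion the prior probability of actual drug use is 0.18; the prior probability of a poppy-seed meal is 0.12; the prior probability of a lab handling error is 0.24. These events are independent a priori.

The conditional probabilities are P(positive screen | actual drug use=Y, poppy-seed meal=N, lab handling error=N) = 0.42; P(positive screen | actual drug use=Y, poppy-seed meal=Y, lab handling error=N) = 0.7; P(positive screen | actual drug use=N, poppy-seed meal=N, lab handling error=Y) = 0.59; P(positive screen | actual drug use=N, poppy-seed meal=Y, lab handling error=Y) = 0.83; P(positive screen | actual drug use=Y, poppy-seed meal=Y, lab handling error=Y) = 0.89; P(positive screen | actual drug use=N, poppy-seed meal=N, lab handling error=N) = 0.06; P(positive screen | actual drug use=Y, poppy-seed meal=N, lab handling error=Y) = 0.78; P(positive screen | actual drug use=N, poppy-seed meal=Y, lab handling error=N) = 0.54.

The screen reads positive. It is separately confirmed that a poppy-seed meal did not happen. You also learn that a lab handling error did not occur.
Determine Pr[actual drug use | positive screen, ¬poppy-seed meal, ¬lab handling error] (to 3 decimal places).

Pr[actual drug use | positive screen, ¬poppy-seed meal, ¬lab handling error] ≈ 0.606

Sum P(positive screen|·) weighted by the priors over both values of actual drug use:
  P(positive screen | ¬poppy-seed meal, ¬lab handling error) = 0.06·0.82 + 0.42·0.18
        = 0.049200 + 0.075600 = 0.124800
The terms with actual drug use present sum to 0.075600, so
  P(actual drug use | positive screen, ¬poppy-seed meal, ¬lab handling error) = 0.075600 / 0.124800 ≈ 0.606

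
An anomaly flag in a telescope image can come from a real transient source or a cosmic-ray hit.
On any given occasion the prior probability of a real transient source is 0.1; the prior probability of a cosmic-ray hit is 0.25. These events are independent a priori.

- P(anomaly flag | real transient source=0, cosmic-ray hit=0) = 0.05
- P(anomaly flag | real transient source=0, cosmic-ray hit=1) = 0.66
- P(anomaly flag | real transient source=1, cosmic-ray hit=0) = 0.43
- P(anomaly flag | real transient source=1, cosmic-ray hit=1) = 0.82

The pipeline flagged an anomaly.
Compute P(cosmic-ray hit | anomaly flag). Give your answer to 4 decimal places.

P(cosmic-ray hit | anomaly flag) ≈ 0.7191

Enumerate the 4 (real transient source, cosmic-ray hit) configurations and weight by the priors:
  P(anomaly flag) = 0.05×0.9×0.75 + 0.66×0.9×0.25 + 0.43×0.1×0.75 + 0.82×0.1×0.25
        = 0.033750 + 0.148500 + 0.032250 + 0.020500 = 0.235000
The terms with cosmic-ray hit present sum to 0.169000, so
  P(cosmic-ray hit | anomaly flag) = 0.169000 / 0.235000 ≈ 0.7191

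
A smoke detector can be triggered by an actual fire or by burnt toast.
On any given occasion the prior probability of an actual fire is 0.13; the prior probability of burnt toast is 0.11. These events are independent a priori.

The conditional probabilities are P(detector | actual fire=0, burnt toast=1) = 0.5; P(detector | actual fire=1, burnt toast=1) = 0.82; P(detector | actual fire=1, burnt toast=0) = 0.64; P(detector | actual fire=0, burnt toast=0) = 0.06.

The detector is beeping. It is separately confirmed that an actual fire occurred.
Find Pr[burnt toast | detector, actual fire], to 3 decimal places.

Pr[burnt toast | detector, actual fire] ≈ 0.137

For the numerator, keep only burnt toast=true terms: 0.82×0.11 = 0.090200
Denominator P(detector | actual fire): 0.64×0.89 + 0.82×0.11 = 0.659800
P(burnt toast | detector, actual fire) = 0.090200/0.659800 ≈ 0.137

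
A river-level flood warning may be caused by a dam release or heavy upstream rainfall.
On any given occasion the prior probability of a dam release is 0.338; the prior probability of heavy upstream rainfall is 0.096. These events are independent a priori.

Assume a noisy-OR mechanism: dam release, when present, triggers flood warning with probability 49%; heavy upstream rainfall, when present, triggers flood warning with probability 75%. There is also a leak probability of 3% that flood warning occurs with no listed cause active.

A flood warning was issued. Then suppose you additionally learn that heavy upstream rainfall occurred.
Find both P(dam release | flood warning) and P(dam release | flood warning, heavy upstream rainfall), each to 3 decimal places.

P(dam release | flood warning) ≈ 0.734; P(dam release | flood warning, heavy upstream rainfall) ≈ 0.371

Under noisy-OR, P(flood warning | causes) = 1 − (1−0.03)·∏(1−qᵢ) over the active causes.
For the numerator, keep only dam release=true terms: 0.154395 + 0.028435 = 0.182830
Denominator P(flood warning): 0.03×0.662×0.904 + 0.7575×0.662×0.096 + 0.5053×0.338×0.904 + 0.876325×0.338×0.096 = 0.248924
P(dam release | flood warning) = 0.182830/0.248924 ≈ 0.734

Now also conditioning on heavy upstream rainfall=true:
Weight on dam release=true, given the evidence: 0.876325·0.338 = 0.296198
Normalizer over all consistent configurations: 0.7575·0.662 + 0.876325·0.338 = 0.797663
Posterior = 0.296198 / 0.797663 ≈ 0.371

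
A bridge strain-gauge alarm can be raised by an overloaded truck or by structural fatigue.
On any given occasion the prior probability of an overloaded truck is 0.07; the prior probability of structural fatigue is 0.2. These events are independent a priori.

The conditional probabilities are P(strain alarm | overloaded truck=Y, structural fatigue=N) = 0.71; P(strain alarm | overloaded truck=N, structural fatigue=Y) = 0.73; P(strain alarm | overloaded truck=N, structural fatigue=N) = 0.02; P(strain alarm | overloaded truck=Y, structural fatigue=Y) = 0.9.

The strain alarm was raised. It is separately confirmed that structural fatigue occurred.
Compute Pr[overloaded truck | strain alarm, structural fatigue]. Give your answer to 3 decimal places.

Pr[overloaded truck | strain alarm, structural fatigue] ≈ 0.085

Enumerate both values of overloaded truck and weight by the priors:
  P(strain alarm | structural fatigue) = 0.73×0.93 + 0.9×0.07
        = 0.678900 + 0.063000 = 0.741900
The terms with overloaded truck present sum to 0.063000, so
  P(overloaded truck | strain alarm, structural fatigue) = 0.063000 / 0.741900 ≈ 0.085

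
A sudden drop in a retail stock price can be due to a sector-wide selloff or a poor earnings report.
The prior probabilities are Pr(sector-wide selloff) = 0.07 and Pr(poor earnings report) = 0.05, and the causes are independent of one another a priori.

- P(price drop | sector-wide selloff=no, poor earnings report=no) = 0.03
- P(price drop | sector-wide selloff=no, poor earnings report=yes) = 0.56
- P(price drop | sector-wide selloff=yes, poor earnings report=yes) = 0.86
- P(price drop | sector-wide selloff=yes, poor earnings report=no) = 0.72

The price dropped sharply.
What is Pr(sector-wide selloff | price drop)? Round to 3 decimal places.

P(price drop) = 0.03×0.93×0.95 + 0.56×0.93×0.05 + 0.72×0.07×0.95 + 0.86×0.07×0.05 = 0.026505 + 0.026040 + 0.047880 + 0.003010 = 0.103435
Of this, 0.050890 comes from 0.047880 + 0.003010 (the sector-wide selloff=true cases).
Hence the posterior is 0.050890/0.103435 ≈ 0.492.

Pr(sector-wide selloff | price drop) ≈ 0.492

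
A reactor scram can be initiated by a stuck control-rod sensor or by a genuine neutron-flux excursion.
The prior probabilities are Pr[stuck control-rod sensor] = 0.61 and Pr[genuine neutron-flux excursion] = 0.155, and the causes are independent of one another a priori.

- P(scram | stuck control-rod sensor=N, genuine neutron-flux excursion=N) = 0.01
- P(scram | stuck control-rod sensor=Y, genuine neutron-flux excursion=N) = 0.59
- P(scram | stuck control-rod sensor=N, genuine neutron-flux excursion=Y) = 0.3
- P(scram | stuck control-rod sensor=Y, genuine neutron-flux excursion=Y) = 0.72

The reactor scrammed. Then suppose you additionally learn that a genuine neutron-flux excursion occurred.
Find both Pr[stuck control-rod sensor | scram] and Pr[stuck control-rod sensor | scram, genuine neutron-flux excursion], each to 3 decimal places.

Weight on stuck control-rod sensor=true, given the evidence: 0.304115 + 0.068076 = 0.372191
Denominator P(scram): 0.01·0.39·0.845 + 0.3·0.39·0.155 + 0.59·0.61·0.845 + 0.72·0.61·0.155 = 0.393622
P(stuck control-rod sensor | scram) = 0.372191/0.393622 ≈ 0.946

Now condition on the additional information:
P(scram | genuine neutron-flux excursion) = 0.3·0.39 + 0.72·0.61 = 0.117000 + 0.439200 = 0.556200
Of this, 0.439200 comes from 0.72·0.61 (the stuck control-rod sensor=true cases).
Hence the posterior is 0.439200/0.556200 ≈ 0.790.
This is intercausal reasoning (explaining away): once genuine neutron-flux excursion accounts for the scram, stuck control-rod sensor becomes less likely.

Pr[stuck control-rod sensor | scram] ≈ 0.946; Pr[stuck control-rod sensor | scram, genuine neutron-flux excursion] ≈ 0.790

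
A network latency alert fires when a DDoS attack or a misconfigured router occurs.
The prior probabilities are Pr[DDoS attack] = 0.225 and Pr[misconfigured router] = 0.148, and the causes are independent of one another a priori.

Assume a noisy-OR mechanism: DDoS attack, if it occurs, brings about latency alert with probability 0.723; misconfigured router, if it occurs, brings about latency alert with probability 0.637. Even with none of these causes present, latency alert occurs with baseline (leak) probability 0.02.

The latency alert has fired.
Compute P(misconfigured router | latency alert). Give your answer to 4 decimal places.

Under noisy-OR, P(latency alert | causes) = 1 − (1−0.02)·∏(1−qᵢ) over the active causes.
Numerator (weight on configurations with misconfigured router): 0.073897 + 0.030019 = 0.103916
The normalizing constant is 0.02×0.775×0.852 + 0.64426×0.775×0.148 + 0.72854×0.225×0.852 + 0.90146×0.225×0.148 = 0.256783
Posterior = 0.103916 / 0.256783 ≈ 0.4047

P(misconfigured router | latency alert) ≈ 0.4047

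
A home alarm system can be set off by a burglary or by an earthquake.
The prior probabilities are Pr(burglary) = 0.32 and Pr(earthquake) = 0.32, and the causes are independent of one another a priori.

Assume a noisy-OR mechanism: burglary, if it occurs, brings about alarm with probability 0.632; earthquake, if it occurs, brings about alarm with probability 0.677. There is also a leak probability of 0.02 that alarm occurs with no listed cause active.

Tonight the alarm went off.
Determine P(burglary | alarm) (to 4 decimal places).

Under noisy-OR, P(alarm | causes) = 1 − (1−0.02)·∏(1−qᵢ) over the active causes.
P(alarm) = 0.02*0.68*0.68 + 0.68346*0.68*0.32 + 0.63936*0.32*0.68 + 0.883513*0.32*0.32 = 0.009248 + 0.148721 + 0.139125 + 0.090472 = 0.387566
Of this, 0.229597 comes from 0.139125 + 0.090472 (the burglary=true cases).
So P(burglary | alarm) = 0.229597/0.387566 ≈ 0.5924.

P(burglary | alarm) ≈ 0.5924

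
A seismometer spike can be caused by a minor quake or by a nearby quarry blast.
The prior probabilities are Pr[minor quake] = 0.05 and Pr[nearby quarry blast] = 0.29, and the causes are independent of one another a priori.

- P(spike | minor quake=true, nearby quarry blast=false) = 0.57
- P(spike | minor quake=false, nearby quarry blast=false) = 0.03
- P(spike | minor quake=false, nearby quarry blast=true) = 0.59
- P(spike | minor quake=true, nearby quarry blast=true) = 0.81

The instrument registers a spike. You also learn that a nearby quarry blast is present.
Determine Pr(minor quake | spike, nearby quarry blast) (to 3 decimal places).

Pr(minor quake | spike, nearby quarry blast) ≈ 0.067

Enumerate both values of minor quake and weight by the priors:
  P(spike | nearby quarry blast) = 0.59×0.95 + 0.81×0.05
        = 0.560500 + 0.040500 = 0.601000
Keeping only the minor quake-present terms gives 0.040500, so
  P(minor quake | spike, nearby quarry blast) = 0.040500 / 0.601000 ≈ 0.067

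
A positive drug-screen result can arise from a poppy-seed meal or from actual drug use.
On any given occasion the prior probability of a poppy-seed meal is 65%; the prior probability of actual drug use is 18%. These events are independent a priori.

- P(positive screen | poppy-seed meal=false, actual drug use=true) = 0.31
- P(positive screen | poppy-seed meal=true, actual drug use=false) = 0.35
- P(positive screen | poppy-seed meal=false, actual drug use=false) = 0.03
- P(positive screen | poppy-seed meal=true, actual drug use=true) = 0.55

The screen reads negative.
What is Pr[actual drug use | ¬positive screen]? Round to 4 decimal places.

P(¬positive screen) = 0.97×0.35×0.82 + 0.69×0.35×0.18 + 0.65×0.65×0.82 + 0.45×0.65×0.18 = 0.278390 + 0.043470 + 0.346450 + 0.052650 = 0.720960
Of this, 0.096120 comes from 0.043470 + 0.052650 (the actual drug use=true cases).
So P(actual drug use | ¬positive screen) = 0.096120/0.720960 ≈ 0.1333.

Pr[actual drug use | ¬positive screen] ≈ 0.1333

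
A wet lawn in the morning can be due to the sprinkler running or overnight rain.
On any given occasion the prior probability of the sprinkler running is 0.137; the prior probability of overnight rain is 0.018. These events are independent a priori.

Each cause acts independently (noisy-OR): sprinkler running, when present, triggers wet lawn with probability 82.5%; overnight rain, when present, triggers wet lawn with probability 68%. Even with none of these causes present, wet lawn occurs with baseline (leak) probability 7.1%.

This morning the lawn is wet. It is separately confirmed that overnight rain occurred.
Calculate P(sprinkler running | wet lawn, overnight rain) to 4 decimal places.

P(sprinkler running | wet lawn, overnight rain) ≈ 0.1764

Under noisy-OR, P(wet lawn | causes) = 1 − (1−0.071)·∏(1−qᵢ) over the active causes.
Sum P(wet lawn|·) weighted by the priors over both values of sprinkler running:
  P(wet lawn | overnight rain) = 0.70272*0.863 + 0.947976*0.137
        = 0.606447 + 0.129873 = 0.736320
Keeping only the sprinkler running-present terms gives 0.129873, so
  P(sprinkler running | wet lawn, overnight rain) = 0.129873 / 0.736320 ≈ 0.1764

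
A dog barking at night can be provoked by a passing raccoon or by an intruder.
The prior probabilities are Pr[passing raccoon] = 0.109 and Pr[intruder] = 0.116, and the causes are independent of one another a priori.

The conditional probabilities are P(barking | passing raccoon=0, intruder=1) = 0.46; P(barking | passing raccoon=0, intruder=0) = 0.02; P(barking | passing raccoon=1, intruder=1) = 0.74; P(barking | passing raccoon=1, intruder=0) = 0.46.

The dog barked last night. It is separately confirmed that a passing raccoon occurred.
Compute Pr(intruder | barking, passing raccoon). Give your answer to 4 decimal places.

Numerator (weight on configurations with intruder): 0.74·0.116 = 0.085840
Denominator P(barking | passing raccoon): 0.46·0.884 + 0.74·0.116 = 0.492480
P(intruder | barking, passing raccoon) = 0.085840/0.492480 ≈ 0.1743

Pr(intruder | barking, passing raccoon) ≈ 0.1743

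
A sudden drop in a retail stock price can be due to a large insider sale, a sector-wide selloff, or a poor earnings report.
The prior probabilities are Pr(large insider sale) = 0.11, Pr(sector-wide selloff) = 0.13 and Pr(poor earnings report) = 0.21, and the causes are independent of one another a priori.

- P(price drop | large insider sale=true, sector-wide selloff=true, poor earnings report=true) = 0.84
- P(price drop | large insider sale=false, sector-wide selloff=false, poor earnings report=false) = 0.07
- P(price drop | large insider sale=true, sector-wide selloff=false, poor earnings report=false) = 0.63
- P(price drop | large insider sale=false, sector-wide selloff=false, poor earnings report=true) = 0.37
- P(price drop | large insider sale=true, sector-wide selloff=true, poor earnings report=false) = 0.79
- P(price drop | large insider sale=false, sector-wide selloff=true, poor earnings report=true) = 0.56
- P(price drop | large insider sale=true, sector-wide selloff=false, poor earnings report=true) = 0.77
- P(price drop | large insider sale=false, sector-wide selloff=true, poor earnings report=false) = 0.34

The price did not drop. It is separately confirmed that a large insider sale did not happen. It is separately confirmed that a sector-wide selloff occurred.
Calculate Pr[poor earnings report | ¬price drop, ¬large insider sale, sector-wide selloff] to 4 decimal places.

P(¬price drop | ¬large insider sale, sector-wide selloff) = 0.66×0.79 + 0.44×0.21 = 0.521400 + 0.092400 = 0.613800
Restricting to configurations with poor earnings report present: 0.44×0.21 = 0.092400.
Hence the posterior is 0.092400/0.613800 ≈ 0.1505.

Pr[poor earnings report | ¬price drop, ¬large insider sale, sector-wide selloff] ≈ 0.1505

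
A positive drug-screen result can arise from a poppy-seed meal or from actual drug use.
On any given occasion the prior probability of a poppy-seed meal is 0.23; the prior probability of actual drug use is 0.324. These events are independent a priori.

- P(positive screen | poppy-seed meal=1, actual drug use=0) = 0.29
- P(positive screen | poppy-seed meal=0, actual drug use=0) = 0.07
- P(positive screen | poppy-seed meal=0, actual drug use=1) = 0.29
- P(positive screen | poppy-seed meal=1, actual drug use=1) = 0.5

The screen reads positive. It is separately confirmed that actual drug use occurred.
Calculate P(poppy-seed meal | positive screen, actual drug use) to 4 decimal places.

P(poppy-seed meal | positive screen, actual drug use) ≈ 0.3399

Numerator (weight on configurations with poppy-seed meal): 0.5*0.23 = 0.115000
The normalizing constant is 0.29*0.77 + 0.5*0.23 = 0.338300
Posterior = 0.115000 / 0.338300 ≈ 0.3399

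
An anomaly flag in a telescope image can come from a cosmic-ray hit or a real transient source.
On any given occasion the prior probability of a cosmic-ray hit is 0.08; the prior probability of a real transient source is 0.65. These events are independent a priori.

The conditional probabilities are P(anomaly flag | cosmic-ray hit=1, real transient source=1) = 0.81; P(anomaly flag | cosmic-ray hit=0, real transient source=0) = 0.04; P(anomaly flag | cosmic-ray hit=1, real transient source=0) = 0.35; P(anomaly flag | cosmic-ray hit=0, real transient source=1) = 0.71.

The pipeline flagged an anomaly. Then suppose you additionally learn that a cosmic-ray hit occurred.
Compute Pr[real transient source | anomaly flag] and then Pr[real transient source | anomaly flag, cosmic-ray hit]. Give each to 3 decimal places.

P(anomaly flag) = 0.04*0.92*0.35 + 0.71*0.92*0.65 + 0.35*0.08*0.35 + 0.81*0.08*0.65 = 0.012880 + 0.424580 + 0.009800 + 0.042120 = 0.489380
Restricting to configurations with real transient source present: 0.424580 + 0.042120 = 0.466700.
Hence the posterior is 0.466700/0.489380 ≈ 0.954.

With the extra evidence:
Weight on real transient source=true, given the evidence: 0.81×0.65 = 0.526500
Denominator P(anomaly flag | cosmic-ray hit): 0.35×0.35 + 0.81×0.65 = 0.649000
Posterior = 0.526500 / 0.649000 ≈ 0.811
The drop from 0.954 to 0.811 is the explaining-away (discounting) effect.

Pr[real transient source | anomaly flag] ≈ 0.954; Pr[real transient source | anomaly flag, cosmic-ray hit] ≈ 0.811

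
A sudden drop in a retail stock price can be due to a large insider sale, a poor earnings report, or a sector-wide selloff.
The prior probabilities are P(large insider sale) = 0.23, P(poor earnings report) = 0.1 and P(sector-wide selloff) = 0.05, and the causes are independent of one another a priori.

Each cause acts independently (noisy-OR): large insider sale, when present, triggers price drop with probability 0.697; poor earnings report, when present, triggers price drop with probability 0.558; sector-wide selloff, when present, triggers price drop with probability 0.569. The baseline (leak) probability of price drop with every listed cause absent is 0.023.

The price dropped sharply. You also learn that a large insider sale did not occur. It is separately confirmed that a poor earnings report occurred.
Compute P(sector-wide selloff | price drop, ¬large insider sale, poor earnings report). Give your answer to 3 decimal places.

P(sector-wide selloff | price drop, ¬large insider sale, poor earnings report) ≈ 0.070

Under noisy-OR, P(price drop | causes) = 1 − (1−0.023)·∏(1−qᵢ) over the active causes.
For the numerator, keep only sector-wide selloff=true terms: 0.81388·0.05 = 0.040694
Normalizer over all consistent configurations: 0.568166·0.95 + 0.81388·0.05 = 0.580452
Posterior = 0.040694 / 0.580452 ≈ 0.070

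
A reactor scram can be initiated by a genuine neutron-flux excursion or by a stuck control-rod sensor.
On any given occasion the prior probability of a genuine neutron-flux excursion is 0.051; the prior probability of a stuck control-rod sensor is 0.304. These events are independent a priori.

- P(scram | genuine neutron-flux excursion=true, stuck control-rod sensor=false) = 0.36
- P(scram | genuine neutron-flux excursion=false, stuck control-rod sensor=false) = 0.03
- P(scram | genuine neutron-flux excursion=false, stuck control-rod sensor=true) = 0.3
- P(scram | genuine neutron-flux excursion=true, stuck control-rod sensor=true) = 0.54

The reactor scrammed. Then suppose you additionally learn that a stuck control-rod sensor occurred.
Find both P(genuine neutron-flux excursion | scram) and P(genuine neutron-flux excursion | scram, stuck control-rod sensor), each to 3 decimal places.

P(genuine neutron-flux excursion | scram) ≈ 0.166; P(genuine neutron-flux excursion | scram, stuck control-rod sensor) ≈ 0.088

Numerator (weight on configurations with genuine neutron-flux excursion): 0.012779 + 0.008372 = 0.021151
Denominator P(scram): 0.03*0.949*0.696 + 0.3*0.949*0.304 + 0.36*0.051*0.696 + 0.54*0.051*0.304 = 0.127515
P(genuine neutron-flux excursion | scram) = 0.021151/0.127515 ≈ 0.166

With the extra evidence:
By total probability over both values of genuine neutron-flux excursion:
  P(scram | stuck control-rod sensor) = 0.3·0.949 + 0.54·0.051
        = 0.284700 + 0.027540 = 0.312240
Keeping only the genuine neutron-flux excursion-present terms gives 0.027540, so
  P(genuine neutron-flux excursion | scram, stuck control-rod sensor) = 0.027540 / 0.312240 ≈ 0.088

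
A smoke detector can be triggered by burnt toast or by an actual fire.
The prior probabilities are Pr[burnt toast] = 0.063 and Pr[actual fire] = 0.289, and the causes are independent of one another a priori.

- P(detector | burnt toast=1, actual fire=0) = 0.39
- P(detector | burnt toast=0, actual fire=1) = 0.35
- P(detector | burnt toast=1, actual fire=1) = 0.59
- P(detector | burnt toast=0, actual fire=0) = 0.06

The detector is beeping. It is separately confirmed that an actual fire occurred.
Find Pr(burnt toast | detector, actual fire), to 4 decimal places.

Pr(burnt toast | detector, actual fire) ≈ 0.1018

P(detector | actual fire) = 0.35*0.937 + 0.59*0.063 = 0.327950 + 0.037170 = 0.365120
Of this, 0.037170 comes from 0.59*0.063 (the burnt toast=true cases).
P(burnt toast | detector, actual fire) = 0.037170 / 0.365120 ≈ 0.1018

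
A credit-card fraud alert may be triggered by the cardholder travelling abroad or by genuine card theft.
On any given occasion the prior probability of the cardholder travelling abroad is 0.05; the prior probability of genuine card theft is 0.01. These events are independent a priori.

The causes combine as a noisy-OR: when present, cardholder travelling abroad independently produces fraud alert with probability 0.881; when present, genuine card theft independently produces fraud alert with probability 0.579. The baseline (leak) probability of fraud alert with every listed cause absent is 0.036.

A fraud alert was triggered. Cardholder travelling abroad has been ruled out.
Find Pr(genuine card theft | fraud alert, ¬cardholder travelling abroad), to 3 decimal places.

Pr(genuine card theft | fraud alert, ¬cardholder travelling abroad) ≈ 0.143

Under noisy-OR, P(fraud alert | causes) = 1 − (1−0.036)·∏(1−qᵢ) over the active causes.
For the numerator, keep only genuine card theft=true terms: 0.594156·0.01 = 0.005942
Denominator P(fraud alert | ¬cardholder travelling abroad): 0.036·0.99 + 0.594156·0.01 = 0.041582
P(genuine card theft | fraud alert, ¬cardholder travelling abroad) = 0.005942/0.041582 ≈ 0.143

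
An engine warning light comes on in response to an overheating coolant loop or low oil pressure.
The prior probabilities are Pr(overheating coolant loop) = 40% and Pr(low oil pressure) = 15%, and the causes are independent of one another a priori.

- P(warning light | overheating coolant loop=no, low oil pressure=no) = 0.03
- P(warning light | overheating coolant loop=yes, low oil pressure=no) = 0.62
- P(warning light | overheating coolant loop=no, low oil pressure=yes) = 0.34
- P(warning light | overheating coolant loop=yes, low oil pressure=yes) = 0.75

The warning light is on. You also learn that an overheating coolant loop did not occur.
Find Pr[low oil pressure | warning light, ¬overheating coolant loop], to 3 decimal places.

Pr[low oil pressure | warning light, ¬overheating coolant loop] ≈ 0.667

P(warning light | ¬overheating coolant loop) = 0.03*0.85 + 0.34*0.15 = 0.025500 + 0.051000 = 0.076500
The low oil pressure-present share is 0.34*0.15 = 0.051000.
P(low oil pressure | warning light, ¬overheating coolant loop) = 0.051000 / 0.076500 ≈ 0.667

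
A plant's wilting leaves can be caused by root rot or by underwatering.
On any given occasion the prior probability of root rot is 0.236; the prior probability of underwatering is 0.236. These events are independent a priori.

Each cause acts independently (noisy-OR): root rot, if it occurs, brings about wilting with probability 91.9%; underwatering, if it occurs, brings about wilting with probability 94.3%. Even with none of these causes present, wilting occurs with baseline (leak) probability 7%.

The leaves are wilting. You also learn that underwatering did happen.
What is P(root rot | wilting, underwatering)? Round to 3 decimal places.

P(root rot | wilting, underwatering) ≈ 0.245

Under noisy-OR, P(wilting | causes) = 1 − (1−0.07)·∏(1−qᵢ) over the active causes.
Sum P(wilting|·) weighted by the priors over both values of root rot:
  P(wilting | underwatering) = 0.94699×0.764 + 0.995706×0.236
        = 0.723500 + 0.234987 = 0.958487
Keeping only the root rot-present terms gives 0.234987, so
  P(root rot | wilting, underwatering) = 0.234987 / 0.958487 ≈ 0.245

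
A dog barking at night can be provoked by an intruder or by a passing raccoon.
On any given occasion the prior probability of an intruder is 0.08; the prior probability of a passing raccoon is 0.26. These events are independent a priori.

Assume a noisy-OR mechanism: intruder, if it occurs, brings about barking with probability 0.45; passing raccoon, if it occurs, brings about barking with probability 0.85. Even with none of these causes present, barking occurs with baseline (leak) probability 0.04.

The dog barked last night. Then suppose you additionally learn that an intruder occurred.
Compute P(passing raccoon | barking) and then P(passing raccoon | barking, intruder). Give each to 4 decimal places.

P(passing raccoon | barking) ≈ 0.8023; P(passing raccoon | barking, intruder) ≈ 0.4067

Under noisy-OR, P(barking | causes) = 1 − (1−0.04)·∏(1−qᵢ) over the active causes.
P(barking) = 0.04·0.92·0.74 + 0.856·0.92·0.26 + 0.472·0.08·0.74 + 0.9208·0.08·0.26 = 0.027232 + 0.204755 + 0.027942 + 0.019153 = 0.279082
The passing raccoon-present share is 0.204755 + 0.019153 = 0.223908.
Hence the posterior is 0.223908/0.279082 ≈ 0.8023.

Now also conditioning on intruder=true:
By total probability over both values of passing raccoon:
  P(barking | intruder) = 0.472×0.74 + 0.9208×0.26
        = 0.349280 + 0.239408 = 0.588688
Keeping only the passing raccoon-present terms gives 0.239408, so
  P(passing raccoon | barking, intruder) = 0.239408 / 0.588688 ≈ 0.4067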